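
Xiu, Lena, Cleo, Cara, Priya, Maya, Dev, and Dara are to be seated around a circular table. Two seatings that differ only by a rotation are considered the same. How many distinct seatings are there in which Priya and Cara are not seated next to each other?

3600

Without the restriction there are (7)! = 5040 seatings.
Seatings with Priya beside Cara: treat them as a block with 2 internal orders, giving 2 × (6)! = 1440.
Subtracting, 5040 − 1440 = 3600.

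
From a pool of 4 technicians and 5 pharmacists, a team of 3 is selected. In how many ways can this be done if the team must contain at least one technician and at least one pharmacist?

70

Unrestricted: C(9,3) = 84 ways to pick any 3 of the 9.
Subtract selections that omit an entire group: no technicians → C(5,3) = 10; no pharmacists → C(4,3) = 4.
Both groups omitted at once is impossible, so 84 − 14 = 70.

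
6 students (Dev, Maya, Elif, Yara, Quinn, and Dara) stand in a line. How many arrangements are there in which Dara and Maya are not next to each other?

There are 6! = 720 arrangements in all. If Dara and Maya are adjacent, merging them into one block gives 2·(5)! = 240 arrangements.
Complementary counting: 720 − 240 = 480.

480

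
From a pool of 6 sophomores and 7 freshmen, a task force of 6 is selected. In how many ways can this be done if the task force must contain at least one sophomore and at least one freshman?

1708

Total 6-person selections from all 13: C(13,6) = 1716.
Selections missing a whole group: no sophomores → C(7,6) = 7; no freshmen → C(6,6) = 1.
Both groups omitted at once is impossible, so 1716 − 8 = 1708.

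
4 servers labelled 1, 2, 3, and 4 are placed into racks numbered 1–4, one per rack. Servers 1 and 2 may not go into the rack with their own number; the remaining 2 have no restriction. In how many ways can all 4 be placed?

Let Aᵢ (for i ∈ {1, 2}) be the placements that put server i in its forbidden rack. Any j of these fix j positions, leaving (4−j)! ways to fill the rest, and there are C(2,j) ways to pick which j.
By inclusion–exclusion, the number of valid placements is Σ_{j=0}^{2} (−1)^j C(2,j)·(4−j)!.
Computing: 24 − 12 + 2 = 14.

14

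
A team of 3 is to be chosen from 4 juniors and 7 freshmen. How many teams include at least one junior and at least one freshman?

Total 3-person selections from all 11: C(11,3) = 165.
Selections missing a whole group: no juniors → C(7,3) = 35; no freshmen → C(4,3) = 4.
Both groups omitted at once is impossible, so 165 − 39 = 126.

126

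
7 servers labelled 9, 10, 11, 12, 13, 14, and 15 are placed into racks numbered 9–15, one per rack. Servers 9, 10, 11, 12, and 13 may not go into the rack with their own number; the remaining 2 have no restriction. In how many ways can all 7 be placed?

2428

Let Aᵢ (for 9 ≤ i ≤ 13) be the placements that put server i in its forbidden rack. Any j of these fix j positions, leaving (7−j)! ways to fill the rest, and there are C(5,j) ways to pick which j.
By inclusion–exclusion, the number of valid placements is Σ_{j=0}^{5} (−1)^j C(5,j)·(7−j)!.
Computing: 5040 − 3600 + 1200 − 240 + 30 − 2 = 2428.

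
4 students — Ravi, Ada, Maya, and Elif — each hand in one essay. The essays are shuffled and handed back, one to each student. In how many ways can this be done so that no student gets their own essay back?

This is the derangement count D_4: permutations of 4 items with no fixed point.
By inclusion–exclusion this is Σ_{j=0}^{4} (−1)^j C(4,j)·(4−j)!.
Computing: 24 − 24 + 12 − 4 + 1 = 9.

9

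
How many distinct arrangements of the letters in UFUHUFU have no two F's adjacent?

Total arrangements of UFUHUFU: 7!/(4!·2!) = 105.
If the two F's are adjacent, glue them into one block, leaving 6 items to arrange: (6)!/(4!) = 30 ways.
Subtracting, 105 − 30 = 75 arrangements keep the F's apart.

75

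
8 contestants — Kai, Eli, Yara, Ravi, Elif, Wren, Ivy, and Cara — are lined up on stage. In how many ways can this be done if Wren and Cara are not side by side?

30240

Of the 8! = 40320 arrangements, those with Wren and Cara adjacent number 2 × 7! = 10080 (treat the pair as a block with 2 internal orders).
So 40320 − 10080 = 30240 arrangements keep them apart.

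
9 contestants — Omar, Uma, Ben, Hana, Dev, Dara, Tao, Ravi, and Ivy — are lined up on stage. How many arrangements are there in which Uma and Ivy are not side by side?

282240

Of the 9! = 362880 arrangements, those with Uma and Ivy adjacent number 2 × 8! = 80640 (treat the pair as a block with 2 internal orders).
So 362880 − 80640 = 282240 arrangements keep them apart.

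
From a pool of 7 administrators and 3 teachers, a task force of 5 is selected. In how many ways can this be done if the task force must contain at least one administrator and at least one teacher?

231

With no constraint there are C(10,5) = 252 possible selections.
Selections missing a whole group: no administrators → C(3,5) = 0; no teachers → C(7,5) = 21.
Both groups omitted at once is impossible, so 252 − 21 = 231.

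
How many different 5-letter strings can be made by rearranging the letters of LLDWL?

LLDWL has 5 letters with L appearing 3 times.
So there are 5! / (3!) = 20 distinguishable arrangements.

20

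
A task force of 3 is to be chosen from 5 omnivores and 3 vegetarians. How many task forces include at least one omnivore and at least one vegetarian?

With no constraint there are C(8,3) = 56 possible selections.
Selections missing a whole group: no omnivores → C(3,3) = 1; no vegetarians → C(5,3) = 10.
Both groups omitted at once is impossible, so 56 − 11 = 45.

45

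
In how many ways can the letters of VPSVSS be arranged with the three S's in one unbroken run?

12

Treat the 3 copies of S as a single block. The multiset to arrange is then {SSS, P, V, V}, 4 items in all.
That gives (4)!/(2!) = 12 arrangements.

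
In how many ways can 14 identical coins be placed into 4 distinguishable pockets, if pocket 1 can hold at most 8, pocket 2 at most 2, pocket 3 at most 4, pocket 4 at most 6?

60

Without the upper bounds there are C(17,3) = 680 ways to split 14 among 4 pockets.
Subtract solutions that violate a single cap (substitute x_i' = x_i − (cap_i+1)): x_1 ≥ 9 gives C(8,3) = 56; x_2 ≥ 3 gives C(14,3) = 364; x_3 ≥ 5 gives C(12,3) = 220; x_4 ≥ 7 gives C(10,3) = 120. Together 760.
Add back pairs where two caps are both exceeded: 10 + 1 + 0 + 84 + 35 + 10 = 140.
By inclusion–exclusion the count is 680 − 760 + 140 = 60.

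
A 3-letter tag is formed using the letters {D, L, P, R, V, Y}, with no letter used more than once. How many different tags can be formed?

120

With no repetition, fill the 3 letters in order: 6 choices, then 5, down to 4.
That product is 6 × 5 × 4 = 120.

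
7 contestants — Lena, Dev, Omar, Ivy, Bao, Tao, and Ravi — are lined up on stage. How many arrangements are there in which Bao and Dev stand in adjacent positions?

Treat {Bao, Dev} as a single unit. There are 6 units to order, and the pair itself can be ordered 2 ways.
That gives 2 × 6! = 2 × 720 = 1440.

1440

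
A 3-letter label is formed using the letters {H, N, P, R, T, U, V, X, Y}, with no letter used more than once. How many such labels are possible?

Choose and order 3 of the 9 symbols: the first letter has 9 options, the next 8, then 7.
9 × 8 × 7 = 504.

504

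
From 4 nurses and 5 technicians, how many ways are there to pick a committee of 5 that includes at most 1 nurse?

21

Split by how many nurses are chosen (0 through 1).
Sum: C(4,0)·C(5,5) + C(4,1)·C(5,4) = 1 + 20 = 21.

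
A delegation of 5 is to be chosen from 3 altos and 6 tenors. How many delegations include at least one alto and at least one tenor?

120

With no constraint there are C(9,5) = 126 possible selections.
Subtract selections that omit an entire group: no altos → C(6,5) = 6; no tenors → C(3,5) = 0.
Both groups omitted at once is impossible, so 126 − 6 = 120.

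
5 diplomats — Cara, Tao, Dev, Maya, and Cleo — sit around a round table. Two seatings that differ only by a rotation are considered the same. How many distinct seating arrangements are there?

Fix one person's seat to break rotational symmetry; the remaining 4 people can be arranged in (4)! = 24 ways.

24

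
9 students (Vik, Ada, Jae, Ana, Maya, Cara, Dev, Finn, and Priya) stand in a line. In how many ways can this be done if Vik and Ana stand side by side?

Place the 7 others and the Vik-Ana pair as 8 objects in a line; the pair has 2 internal arrangements.
That gives 2 × 8! = 2 × 40320 = 80640.

80640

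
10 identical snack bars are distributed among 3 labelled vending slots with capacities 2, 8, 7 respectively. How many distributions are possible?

Without the upper bounds there are C(12,2) = 66 ways to split 10 among 3 vending slots.
Subtract solutions that violate a single cap (substitute x_i' = x_i − (cap_i+1)): x_1 ≥ 3 gives C(9,2) = 36; x_2 ≥ 9 gives C(3,2) = 3; x_3 ≥ 8 gives C(4,2) = 6. Together 45.
No two caps can be exceeded simultaneously, so the pair terms are all 0.
By inclusion–exclusion the count is 66 − 45 + 0 = 21.

21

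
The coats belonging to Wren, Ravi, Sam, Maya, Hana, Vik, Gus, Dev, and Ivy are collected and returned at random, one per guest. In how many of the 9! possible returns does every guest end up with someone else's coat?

133496

This is the derangement count D_9: permutations of 9 items with no fixed point.
By inclusion–exclusion this is Σ_{j=0}^{9} (−1)^j C(9,j)·(9−j)!.
Computing: 362880 − 362880 + 181440 − 60480 + 15120 − 3024 + 504 − 72 + 9 − 1 = 133496.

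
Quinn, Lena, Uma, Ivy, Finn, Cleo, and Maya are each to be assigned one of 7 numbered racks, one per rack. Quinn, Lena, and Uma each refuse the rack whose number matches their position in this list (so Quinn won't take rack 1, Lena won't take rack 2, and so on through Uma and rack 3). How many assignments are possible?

3216

Let Aᵢ (for i ∈ {1, 2, 3}) be the placements that put person i in their forbidden rack. Any j of these fix j positions, leaving (7−j)! ways to fill the rest, and there are C(3,j) ways to pick which j.
By inclusion–exclusion, the number of valid placements is Σ_{j=0}^{3} (−1)^j C(3,j)·(7−j)!.
Computing: 5040 − 2160 + 360 − 24 = 3216.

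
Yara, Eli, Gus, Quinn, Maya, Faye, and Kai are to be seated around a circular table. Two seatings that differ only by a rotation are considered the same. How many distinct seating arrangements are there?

Seat Yara anywhere (absorbing the rotational symmetry), then permute the other 6: (6)! = 720.

720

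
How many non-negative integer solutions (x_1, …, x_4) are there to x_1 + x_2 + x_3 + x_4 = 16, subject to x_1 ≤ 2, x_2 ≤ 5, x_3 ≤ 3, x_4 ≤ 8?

By stars and bars, unrestricted non-negative solutions to x_1+…+x_4 = 16 number C(16+3,3) = 969.
Subtract solutions that violate a single cap (substitute x_i' = x_i − (cap_i+1)): x_1 ≥ 3 gives C(16,3) = 560; x_2 ≥ 6 gives C(13,3) = 286; x_3 ≥ 4 gives C(15,3) = 455; x_4 ≥ 9 gives C(10,3) = 120. Together 1421.
Add back pairs where two caps are both exceeded: 120 + 220 + 35 + 84 + 4 + 20 = 483.
Subtract triples: 20 + 0 + 1 + 0 = 21.
By inclusion–exclusion the count is 969 − 1421 + 483 − 21 = 10.

10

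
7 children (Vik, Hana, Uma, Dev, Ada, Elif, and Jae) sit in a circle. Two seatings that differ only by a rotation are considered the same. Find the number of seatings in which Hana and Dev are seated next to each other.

240

Treat {Hana, Dev} as one unit (2 internal orders) and seat the resulting 6 units around the table: (5)! circular arrangements.
So 2 × (5)! = 2 × 120 = 240.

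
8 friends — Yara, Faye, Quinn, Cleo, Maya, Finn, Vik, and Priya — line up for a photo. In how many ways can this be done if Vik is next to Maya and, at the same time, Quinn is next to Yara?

Treat {Vik,Maya} as one block (2 orders) and {Quinn,Yara} as another (2 orders).
That leaves 6 units to arrange: 2 × 2 × 6! = 4 × 720 = 2880.

2880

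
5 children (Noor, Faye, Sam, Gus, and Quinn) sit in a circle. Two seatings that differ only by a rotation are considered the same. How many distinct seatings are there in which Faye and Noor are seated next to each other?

12

Glue Faye and Noor into a block (2 internal orders). Seating 4 units around a circle gives (3)! arrangements.
So 2 × (3)! = 2 × 6 = 12.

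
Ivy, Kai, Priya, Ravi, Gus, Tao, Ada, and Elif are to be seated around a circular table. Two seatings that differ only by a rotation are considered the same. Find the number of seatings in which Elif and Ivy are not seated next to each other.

3600

Without the restriction there are (7)! = 5040 seatings.
Seatings with Elif beside Ivy: treat them as a block with 2 internal orders, giving 2 × (6)! = 1440.
Subtracting, 5040 − 1440 = 3600.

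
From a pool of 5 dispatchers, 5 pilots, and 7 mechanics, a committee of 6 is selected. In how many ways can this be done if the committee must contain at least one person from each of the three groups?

Total 6-person selections from all 17: C(17,6) = 12376.
Selections missing a whole group: no dispatchers → C(12,6) = 924; no pilots → C(12,6) = 924; no mechanics → C(10,6) = 210.
Add back selections omitting two groups (i.e. drawn from a single group): C(5,6) + C(5,6) + C(7,6) = 7.
By inclusion–exclusion: 12376 − 2058 + 7 = 10325.

10325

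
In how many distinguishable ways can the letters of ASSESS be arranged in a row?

Letter multiplicities in ASSESS: A×1, E×1, S×4.
The number of distinct arrangements is 6!/(4!) = 720/24 = 30.

30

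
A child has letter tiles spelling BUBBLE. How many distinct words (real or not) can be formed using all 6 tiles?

The 6 letters of BUBBLE have repeats: B appearing 3 times.
The number of distinct arrangements is 6!/(3!) = 720/6 = 120.

120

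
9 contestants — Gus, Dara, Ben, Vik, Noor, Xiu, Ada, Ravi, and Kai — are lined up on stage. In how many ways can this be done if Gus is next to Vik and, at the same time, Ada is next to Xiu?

20160

Treat {Gus,Vik} as one block (2 orders) and {Ada,Xiu} as another (2 orders).
That leaves 7 units to arrange: 2 × 2 × 7! = 4 × 5040 = 20160.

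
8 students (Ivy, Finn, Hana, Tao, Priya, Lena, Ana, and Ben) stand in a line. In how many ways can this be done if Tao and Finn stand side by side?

10080

Glue Tao and Finn into one block (2 internal orders), leaving 7 units to arrange in a row.
So the count is 2·(7)! = 10080.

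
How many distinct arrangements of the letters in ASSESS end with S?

Fix S in the last position and arrange the remaining 5 letters.
Those 5 letters have S appearing 3 times, giving (5)!/(3!) = 20.

20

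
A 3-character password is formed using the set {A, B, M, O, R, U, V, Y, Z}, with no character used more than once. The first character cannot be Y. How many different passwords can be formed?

The first character has 9−1 = 8 choices (anything except Y).
The remaining 2 characters are filled from the other 8 symbols without repetition: 8 × 7 = 56.
Total: 8 × 56 = 448.

448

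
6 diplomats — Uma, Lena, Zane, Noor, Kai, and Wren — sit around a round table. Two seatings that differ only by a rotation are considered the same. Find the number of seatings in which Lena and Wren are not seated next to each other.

Without the restriction there are (5)! = 120 seatings.
Those with Lena next to Wren: fuse the pair into one unit and seat 5 units around a circle — 2·(4)! = 48.
Subtracting, 120 − 48 = 72.

72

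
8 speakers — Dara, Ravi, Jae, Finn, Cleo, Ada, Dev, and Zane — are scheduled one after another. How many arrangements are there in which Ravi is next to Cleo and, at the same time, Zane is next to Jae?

Treat {Ravi,Cleo} as one block (2 orders) and {Zane,Jae} as another (2 orders).
That leaves 6 units to arrange: 2 × 2 × 6! = 4 × 720 = 2880.

2880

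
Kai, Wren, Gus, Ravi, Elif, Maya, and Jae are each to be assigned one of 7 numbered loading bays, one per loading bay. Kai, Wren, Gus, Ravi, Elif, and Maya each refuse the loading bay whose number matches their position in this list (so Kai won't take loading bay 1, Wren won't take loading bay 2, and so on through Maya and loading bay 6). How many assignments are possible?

Let Aᵢ (for 1 ≤ i ≤ 6) be the placements that put person i in their forbidden loading bay. Any j of these fix j positions, leaving (7−j)! ways to fill the rest, and there are C(6,j) ways to pick which j.
By inclusion–exclusion, the number of valid placements is Σ_{j=0}^{6} (−1)^j C(6,j)·(7−j)!.
Computing: 5040 − 4320 + 1800 − 480 + 90 − 12 + 1 = 2119.

2119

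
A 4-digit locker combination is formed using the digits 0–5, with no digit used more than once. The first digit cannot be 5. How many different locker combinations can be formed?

The first digit has 6−1 = 5 choices (anything except 5).
The remaining 3 digits are filled from the other 5 symbols without repetition: 5 × 4 × 3 = 60.
Total: 5 × 60 = 300.

300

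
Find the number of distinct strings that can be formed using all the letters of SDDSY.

30

The 5 letters of SDDSY have repeats: D appearing twice and S appearing twice.
So there are 5! / (2!·2!) = 30 distinguishable arrangements.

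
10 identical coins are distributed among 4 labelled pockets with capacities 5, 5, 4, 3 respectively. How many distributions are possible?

82

By stars and bars, unrestricted non-negative solutions to x_1+…+x_4 = 10 number C(10+3,3) = 286.
Subtract solutions that violate a single cap (substitute x_i' = x_i − (cap_i+1)): x_1 ≥ 6 gives C(7,3) = 35; x_2 ≥ 6 gives C(7,3) = 35; x_3 ≥ 5 gives C(8,3) = 56; x_4 ≥ 4 gives C(9,3) = 84. Together 210.
Add back pairs where two caps are both exceeded: 0 + 0 + 1 + 0 + 1 + 4 = 6.
By inclusion–exclusion the count is 286 − 210 + 6 = 82.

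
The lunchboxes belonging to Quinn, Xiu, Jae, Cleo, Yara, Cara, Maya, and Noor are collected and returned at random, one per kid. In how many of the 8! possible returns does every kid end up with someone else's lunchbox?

This is the derangement count D_8: permutations of 8 items with no fixed point.
By inclusion–exclusion this is Σ_{j=0}^{8} (−1)^j C(8,j)·(8−j)!.
Computing: 40320 − 40320 + 20160 − 6720 + 1680 − 336 + 56 − 8 + 1 = 14833.

14833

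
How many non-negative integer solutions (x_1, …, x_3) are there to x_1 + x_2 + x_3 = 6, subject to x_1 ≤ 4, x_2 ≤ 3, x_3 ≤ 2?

9

Ignoring the caps, the number of non-negative solutions to x_1+…+x_3 = 6 is C(8,2) = 28.
Subtract solutions that violate a single cap (substitute x_i' = x_i − (cap_i+1)): x_1 ≥ 5 gives C(3,2) = 3; x_2 ≥ 4 gives C(4,2) = 6; x_3 ≥ 3 gives C(5,2) = 10. Together 19.
No two caps can be exceeded simultaneously, so the pair terms are all 0.
By inclusion–exclusion the count is 28 − 19 + 0 = 9.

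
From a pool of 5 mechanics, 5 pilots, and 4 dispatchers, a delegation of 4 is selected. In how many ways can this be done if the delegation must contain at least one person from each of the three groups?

550

With no constraint there are C(14,4) = 1001 possible selections.
Selections missing a whole group: no mechanics → C(9,4) = 126; no pilots → C(9,4) = 126; no dispatchers → C(10,4) = 210.
Add back selections omitting two groups (i.e. drawn from a single group): C(5,4) + C(5,4) + C(4,4) = 11.
By inclusion–exclusion: 1001 − 462 + 11 = 550.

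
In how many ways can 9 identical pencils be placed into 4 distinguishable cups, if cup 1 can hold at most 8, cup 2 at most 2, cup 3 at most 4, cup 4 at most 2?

44

Without the upper bounds there are C(12,3) = 220 ways to split 9 among 4 cups.
Subtract solutions that violate a single cap (substitute x_i' = x_i − (cap_i+1)): x_1 ≥ 9 gives C(3,3) = 1; x_2 ≥ 3 gives C(9,3) = 84; x_3 ≥ 5 gives C(7,3) = 35; x_4 ≥ 3 gives C(9,3) = 84. Together 204.
Add back pairs where two caps are both exceeded: 0 + 0 + 0 + 4 + 20 + 4 = 28.
By inclusion–exclusion the count is 220 − 204 + 28 = 44.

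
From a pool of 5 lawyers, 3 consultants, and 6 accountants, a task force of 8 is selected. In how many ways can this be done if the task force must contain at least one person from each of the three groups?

Total 8-person selections from all 14: C(14,8) = 3003.
Selections missing a whole group: no lawyers → C(9,8) = 9; no consultants → C(11,8) = 165; no accountants → C(8,8) = 1.
Add back selections omitting two groups (i.e. drawn from a single group): C(5,8) + C(3,8) + C(6,8) = 0.
By inclusion–exclusion: 3003 − 175 + 0 = 2828.

2828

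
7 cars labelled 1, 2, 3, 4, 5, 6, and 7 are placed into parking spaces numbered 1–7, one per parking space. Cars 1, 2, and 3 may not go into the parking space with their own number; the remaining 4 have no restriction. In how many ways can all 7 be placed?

Let Aᵢ (for i ∈ {1, 2, 3}) be the placements that put car i in its forbidden parking space. Any j of these fix j positions, leaving (7−j)! ways to fill the rest, and there are C(3,j) ways to pick which j.
By inclusion–exclusion, the number of valid placements is Σ_{j=0}^{3} (−1)^j C(3,j)·(7−j)!.
Computing: 5040 − 2160 + 360 − 24 = 3216.

3216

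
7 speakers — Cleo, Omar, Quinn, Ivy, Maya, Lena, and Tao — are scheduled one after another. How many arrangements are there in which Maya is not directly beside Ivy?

3600

Of the 7! = 5040 arrangements, those with Maya and Ivy adjacent number 2 × 6! = 1440 (treat the pair as a block with 2 internal orders).
Complementary counting: 5040 − 1440 = 3600.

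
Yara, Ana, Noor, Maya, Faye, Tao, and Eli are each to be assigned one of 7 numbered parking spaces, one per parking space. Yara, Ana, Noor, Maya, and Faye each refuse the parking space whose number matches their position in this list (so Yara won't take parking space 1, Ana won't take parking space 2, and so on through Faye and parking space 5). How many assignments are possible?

2428

Let Aᵢ (for 1 ≤ i ≤ 5) be the placements that put person i in their forbidden parking space. Any j of these fix j positions, leaving (7−j)! ways to fill the rest, and there are C(5,j) ways to pick which j.
By inclusion–exclusion, the number of valid placements is Σ_{j=0}^{5} (−1)^j C(5,j)·(7−j)!.
Computing: 5040 − 3600 + 1200 − 240 + 30 − 2 = 2428.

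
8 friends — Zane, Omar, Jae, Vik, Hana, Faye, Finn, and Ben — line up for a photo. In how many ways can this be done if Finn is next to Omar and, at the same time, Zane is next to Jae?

2880

Treat {Finn,Omar} as one block (2 orders) and {Zane,Jae} as another (2 orders).
That leaves 6 units to arrange: 2 × 2 × 6! = 4 × 720 = 2880.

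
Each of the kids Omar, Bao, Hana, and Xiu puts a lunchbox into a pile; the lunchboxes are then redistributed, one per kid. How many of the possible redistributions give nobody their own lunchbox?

Let Aᵢ be the assignments in which kid i gets their own lunchbox. We want the size of the complement of A₁∪…∪A_4.
By inclusion–exclusion this is Σ_{j=0}^{4} (−1)^j C(4,j)·(4−j)!.
Computing: 24 − 24 + 12 − 4 + 1 = 9.

9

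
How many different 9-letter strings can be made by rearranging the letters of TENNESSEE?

3780

The 9 letters of TENNESSEE have repeats: E appearing 4 times, N appearing twice, and S appearing twice.
Dividing 9! = 362880 by 4!·2!·2! = 96 for the repeated letters gives 3780.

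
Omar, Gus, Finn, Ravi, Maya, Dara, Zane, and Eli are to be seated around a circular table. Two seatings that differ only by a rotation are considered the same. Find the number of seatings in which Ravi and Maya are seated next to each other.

1440

Treat {Ravi, Maya} as one unit (2 internal orders) and seat the resulting 7 units around the table: (6)! circular arrangements.
So 2 × (6)! = 2 × 720 = 1440.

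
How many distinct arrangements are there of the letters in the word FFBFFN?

30

Letter multiplicities in FFBFFN: B×1, F×4, N×1.
The number of distinct arrangements is 6!/(4!) = 720/24 = 30.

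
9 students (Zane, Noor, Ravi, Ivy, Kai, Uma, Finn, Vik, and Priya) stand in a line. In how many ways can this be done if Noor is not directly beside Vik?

Of the 9! = 362880 arrangements, those with Noor and Vik adjacent number 2 × 8! = 80640 (treat the pair as a block with 2 internal orders).
Complementary counting: 362880 − 80640 = 282240.

282240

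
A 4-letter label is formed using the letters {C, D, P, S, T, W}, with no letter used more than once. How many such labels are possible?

With no repetition, fill the 4 letters in order: 6 choices, then 5, down to 3.
That product is 6 × 5 × 4 × 3 = 360.

360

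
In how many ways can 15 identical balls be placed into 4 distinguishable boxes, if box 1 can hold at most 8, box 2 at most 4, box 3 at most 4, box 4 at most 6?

99

Without the upper bounds there are C(18,3) = 816 ways to split 15 among 4 boxes.
Subtract solutions that violate a single cap (substitute x_i' = x_i − (cap_i+1)): x_1 ≥ 9 gives C(9,3) = 84; x_2 ≥ 5 gives C(13,3) = 286; x_3 ≥ 5 gives C(13,3) = 286; x_4 ≥ 7 gives C(11,3) = 165. Together 821.
Add back pairs where two caps are both exceeded: 4 + 4 + 0 + 56 + 20 + 20 = 104.
By inclusion–exclusion the count is 816 − 821 + 104 = 99.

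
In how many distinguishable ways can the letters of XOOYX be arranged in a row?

The 5 letters of XOOYX have repeats: O appearing twice and X appearing twice.
The number of distinct arrangements is 5!/(2!·2!) = 120/4 = 30.

30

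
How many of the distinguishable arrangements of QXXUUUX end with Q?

20

Fix Q in the last position and arrange the remaining 6 letters.
Those 6 letters have U appearing 3 times and X appearing 3 times, giving (6)!/(3!·3!) = 20.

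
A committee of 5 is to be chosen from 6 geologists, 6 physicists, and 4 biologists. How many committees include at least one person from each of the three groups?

Unrestricted: C(16,5) = 4368 ways to pick any 5 of the 16.
Selections missing a whole group: no geologists → C(10,5) = 252; no physicists → C(10,5) = 252; no biologists → C(12,5) = 792.
Add back selections omitting two groups (i.e. drawn from a single group): C(6,5) + C(6,5) + C(4,5) = 12.
By inclusion–exclusion: 4368 − 1296 + 12 = 3084.

3084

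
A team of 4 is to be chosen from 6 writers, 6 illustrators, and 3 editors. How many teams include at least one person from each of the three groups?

648

Unrestricted: C(15,4) = 1365 ways to pick any 4 of the 15.
Selections missing a whole group: no writers → C(9,4) = 126; no illustrators → C(9,4) = 126; no editors → C(12,4) = 495.
Add back selections omitting two groups (i.e. drawn from a single group): C(6,4) + C(6,4) + C(3,4) = 30.
By inclusion–exclusion: 1365 − 747 + 30 = 648.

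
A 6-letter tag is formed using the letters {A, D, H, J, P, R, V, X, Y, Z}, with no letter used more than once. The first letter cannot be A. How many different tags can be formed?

136080

The first letter has 10−1 = 9 choices (anything except A).
The remaining 5 letters are filled from the other 9 symbols without repetition: 9 × 8 × 7 × 6 × 5 = 15120.
Total: 9 × 15120 = 136080.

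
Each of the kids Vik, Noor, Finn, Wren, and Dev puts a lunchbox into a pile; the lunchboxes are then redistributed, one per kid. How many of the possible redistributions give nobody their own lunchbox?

This is the derangement count D_5: permutations of 5 items with no fixed point.
By inclusion–exclusion this is Σ_{j=0}^{5} (−1)^j C(5,j)·(5−j)!.
Computing: 120 − 120 + 60 − 20 + 5 − 1 = 44.

44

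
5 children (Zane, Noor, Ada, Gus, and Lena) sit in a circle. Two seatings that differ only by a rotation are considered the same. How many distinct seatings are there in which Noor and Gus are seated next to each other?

12

Treat {Noor, Gus} as one unit (2 internal orders) and seat the resulting 4 units around the table: (3)! circular arrangements.
So 2 × (3)! = 2 × 6 = 12.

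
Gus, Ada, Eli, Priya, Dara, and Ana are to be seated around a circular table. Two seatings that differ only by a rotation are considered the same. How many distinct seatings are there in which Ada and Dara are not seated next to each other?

Without the restriction there are (5)! = 120 seatings.
Those with Ada next to Dara: fuse the pair into one unit and seat 5 units around a circle — 2·(4)! = 48.
Subtracting, 120 − 48 = 72.

72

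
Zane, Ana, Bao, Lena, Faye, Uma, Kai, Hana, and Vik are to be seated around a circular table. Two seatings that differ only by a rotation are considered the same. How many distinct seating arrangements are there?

Fix one person's seat to break rotational symmetry; the remaining 8 people can be arranged in (8)! = 40320 ways.

40320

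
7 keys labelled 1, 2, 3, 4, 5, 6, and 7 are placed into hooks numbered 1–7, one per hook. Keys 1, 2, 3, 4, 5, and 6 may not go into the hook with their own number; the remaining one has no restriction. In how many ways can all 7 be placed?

Let Aᵢ (for 1 ≤ i ≤ 6) be the placements that put key i in its forbidden hook. Any j of these fix j positions, leaving (7−j)! ways to fill the rest, and there are C(6,j) ways to pick which j.
By inclusion–exclusion, the number of valid placements is Σ_{j=0}^{6} (−1)^j C(6,j)·(7−j)!.
Computing: 5040 − 4320 + 1800 − 480 + 90 − 12 + 1 = 2119.

2119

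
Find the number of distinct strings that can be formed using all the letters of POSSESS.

The 7 letters of POSSESS have repeats: S appearing 4 times.
Dividing 7! = 5040 by 4! = 24 for the repeated letters gives 210.

210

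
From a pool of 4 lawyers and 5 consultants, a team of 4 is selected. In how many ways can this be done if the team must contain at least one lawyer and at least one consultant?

With no constraint there are C(9,4) = 126 possible selections.
Selections missing a whole group: no lawyers → C(5,4) = 5; no consultants → C(4,4) = 1.
Both groups omitted at once is impossible, so 126 − 6 = 120.

120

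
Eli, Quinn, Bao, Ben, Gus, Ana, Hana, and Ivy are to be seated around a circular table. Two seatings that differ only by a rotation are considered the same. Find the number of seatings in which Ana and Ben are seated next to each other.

1440

Treat {Ana, Ben} as one unit (2 internal orders) and seat the resulting 7 units around the table: (6)! circular arrangements.
So 2 × (6)! = 2 × 720 = 1440.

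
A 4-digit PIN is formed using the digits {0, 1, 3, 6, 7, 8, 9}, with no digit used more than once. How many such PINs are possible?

840

With no repetition, fill the 4 digits in order: 7 choices, then 6, down to 4.
7 × 6 × 5 × 4 = 840.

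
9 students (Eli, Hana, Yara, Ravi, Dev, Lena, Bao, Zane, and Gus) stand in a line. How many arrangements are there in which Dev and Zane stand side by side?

Glue Dev and Zane into one block (2 internal orders), leaving 8 units to arrange in a row.
That gives 2 × 8! = 2 × 40320 = 80640.

80640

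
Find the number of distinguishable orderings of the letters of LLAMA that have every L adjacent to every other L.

12

Treat the 2 copies of L as a single block. The multiset to arrange is then {LL, A, A, M}, 4 items in all.
That gives (4)!/(2!) = 12 arrangements.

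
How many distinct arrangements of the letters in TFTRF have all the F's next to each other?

12

Treat the 2 copies of F as a single block. The multiset to arrange is then {FF, R, T, T}, 4 items in all.
That gives (4)!/(2!) = 12 arrangements.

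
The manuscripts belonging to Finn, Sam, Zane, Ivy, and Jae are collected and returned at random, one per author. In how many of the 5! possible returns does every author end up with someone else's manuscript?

This is the derangement count D_5: permutations of 5 items with no fixed point.
By inclusion–exclusion this is Σ_{j=0}^{5} (−1)^j C(5,j)·(5−j)!.
Computing: 120 − 120 + 60 − 20 + 5 − 1 = 44.

44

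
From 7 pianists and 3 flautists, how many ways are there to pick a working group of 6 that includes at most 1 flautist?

70

Split by how many flautists are chosen (0 through 1).
Sum: C(3,0)·C(7,6) + C(3,1)·C(7,5) = 7 + 63 = 70.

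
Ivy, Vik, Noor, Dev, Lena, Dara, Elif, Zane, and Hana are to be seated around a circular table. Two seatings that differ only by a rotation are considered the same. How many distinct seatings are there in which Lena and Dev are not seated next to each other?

30240

Without the restriction there are (8)! = 40320 seatings.
Seatings with Lena beside Dev: treat them as a block with 2 internal orders, giving 2 × (7)! = 10080.
Subtracting, 40320 − 10080 = 30240.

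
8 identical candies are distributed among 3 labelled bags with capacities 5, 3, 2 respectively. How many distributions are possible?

6

Ignoring the caps, the number of non-negative solutions to x_1+…+x_3 = 8 is C(10,2) = 45.
Subtract solutions that violate a single cap (substitute x_i' = x_i − (cap_i+1)): x_1 ≥ 6 gives C(4,2) = 6; x_2 ≥ 4 gives C(6,2) = 15; x_3 ≥ 3 gives C(7,2) = 21. Together 42.
Add back pairs where two caps are both exceeded: 0 + 0 + 3 = 3.
By inclusion–exclusion the count is 45 − 42 + 3 = 6.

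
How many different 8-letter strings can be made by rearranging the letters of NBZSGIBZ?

10080

The 8 letters of NBZSGIBZ have repeats: B appearing twice and Z appearing twice.
Dividing 8! = 40320 by 2!·2! = 4 for the repeated letters gives 10080.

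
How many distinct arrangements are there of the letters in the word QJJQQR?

60

QJJQQR has 6 letters with J appearing twice and Q appearing 3 times.
The number of distinct arrangements is 6!/(3!·2!) = 720/12 = 60.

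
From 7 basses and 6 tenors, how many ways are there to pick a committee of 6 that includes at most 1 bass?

Split by how many basses are chosen (0 through 1).
Sum: C(7,0)·C(6,6) + C(7,1)·C(6,5) = 1 + 42 = 43.

43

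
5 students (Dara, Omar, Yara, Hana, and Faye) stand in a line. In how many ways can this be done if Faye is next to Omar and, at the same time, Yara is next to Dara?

24

Treat {Faye,Omar} as one block (2 orders) and {Yara,Dara} as another (2 orders).
That leaves 3 units to arrange: 2 × 2 × 3! = 4 × 6 = 24.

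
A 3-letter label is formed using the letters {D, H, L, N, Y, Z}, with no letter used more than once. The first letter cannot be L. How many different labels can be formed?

The first letter has 6−1 = 5 choices (anything except L).
The remaining 2 letters are filled from the other 5 symbols without repetition: 5 × 4 = 20.
Total: 5 × 20 = 100.

100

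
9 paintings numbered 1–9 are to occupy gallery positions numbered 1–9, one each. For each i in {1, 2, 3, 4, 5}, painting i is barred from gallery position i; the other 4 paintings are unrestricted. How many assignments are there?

Let Aᵢ (for 1 ≤ i ≤ 5) be the placements that put painting i in its forbidden gallery position. Any j of these fix j positions, leaving (9−j)! ways to fill the rest, and there are C(5,j) ways to pick which j.
By inclusion–exclusion, the number of valid placements is Σ_{j=0}^{5} (−1)^j C(5,j)·(9−j)!.
Computing: 362880 − 201600 + 50400 − 7200 + 600 − 24 = 205056.

205056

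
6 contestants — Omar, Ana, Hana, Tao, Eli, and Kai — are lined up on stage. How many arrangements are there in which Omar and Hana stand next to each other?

Treat {Omar, Hana} as a single unit. There are 5 units to order, and the pair itself can be ordered 2 ways.
So the count is 2·(5)! = 240.

240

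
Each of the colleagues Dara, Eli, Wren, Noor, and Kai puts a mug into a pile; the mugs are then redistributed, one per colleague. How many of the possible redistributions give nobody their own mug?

Let Aᵢ be the assignments in which colleague i gets their own mug. We want the size of the complement of A₁∪…∪A_5.
By inclusion–exclusion this is Σ_{j=0}^{5} (−1)^j C(5,j)·(5−j)!.
Computing: 120 − 120 + 60 − 20 + 5 − 1 = 44.

44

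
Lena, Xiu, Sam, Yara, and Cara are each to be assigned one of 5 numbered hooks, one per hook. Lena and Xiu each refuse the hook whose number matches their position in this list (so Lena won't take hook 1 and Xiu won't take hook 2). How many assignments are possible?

78

Let Aᵢ (for i ∈ {1, 2}) be the placements that put person i in their forbidden hook. Any j of these fix j positions, leaving (5−j)! ways to fill the rest, and there are C(2,j) ways to pick which j.
By inclusion–exclusion, the number of valid placements is Σ_{j=0}^{2} (−1)^j C(2,j)·(5−j)!.
Computing: 120 − 48 + 6 = 78.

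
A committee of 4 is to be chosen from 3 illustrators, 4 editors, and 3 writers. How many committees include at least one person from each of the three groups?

126

With no constraint there are C(10,4) = 210 possible selections.
Subtract selections that omit an entire group: no illustrators → C(7,4) = 35; no editors → C(6,4) = 15; no writers → C(7,4) = 35.
Add back selections omitting two groups (i.e. drawn from a single group): C(3,4) + C(4,4) + C(3,4) = 1.
By inclusion–exclusion: 210 − 85 + 1 = 126.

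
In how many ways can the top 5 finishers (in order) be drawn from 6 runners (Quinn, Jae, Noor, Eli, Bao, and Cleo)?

720

There are 6 choices for 1st place, 5 for 2nd, and so on down to 2 for position 5.
That gives 6 × 5 × 4 × 3 × 2 = 720.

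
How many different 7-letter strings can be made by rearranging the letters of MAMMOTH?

840

MAMMOTH has 7 letters with M appearing 3 times.
So there are 7! / (3!) = 840 distinguishable arrangements.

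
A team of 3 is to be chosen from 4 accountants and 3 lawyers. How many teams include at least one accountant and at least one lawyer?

Unrestricted: C(7,3) = 35 ways to pick any 3 of the 7.
Selections missing a whole group: no accountants → C(3,3) = 1; no lawyers → C(4,3) = 4.
Both groups omitted at once is impossible, so 35 − 5 = 30.

30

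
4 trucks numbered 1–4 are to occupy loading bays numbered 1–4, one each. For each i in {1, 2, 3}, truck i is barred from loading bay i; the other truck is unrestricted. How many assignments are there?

Let Aᵢ (for i ∈ {1, 2, 3}) be the placements that put truck i in its forbidden loading bay. Any j of these fix j positions, leaving (4−j)! ways to fill the rest, and there are C(3,j) ways to pick which j.
By inclusion–exclusion, the number of valid placements is Σ_{j=0}^{3} (−1)^j C(3,j)·(4−j)!.
Computing: 24 − 18 + 6 − 1 = 11.

11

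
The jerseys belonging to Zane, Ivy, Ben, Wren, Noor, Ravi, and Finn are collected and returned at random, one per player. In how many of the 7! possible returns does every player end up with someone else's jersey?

1854

Let Aᵢ be the assignments in which player i gets their old jersey. We want the size of the complement of A₁∪…∪A_7.
By inclusion–exclusion this is Σ_{j=0}^{7} (−1)^j C(7,j)·(7−j)!.
Computing: 5040 − 5040 + 2520 − 840 + 210 − 42 + 7 − 1 = 1854.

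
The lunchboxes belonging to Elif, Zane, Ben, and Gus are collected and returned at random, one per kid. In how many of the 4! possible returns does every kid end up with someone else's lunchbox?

This is the derangement count D_4: permutations of 4 items with no fixed point.
By inclusion–exclusion this is Σ_{j=0}^{4} (−1)^j C(4,j)·(4−j)!.
Computing: 24 − 24 + 12 − 4 + 1 = 9.

9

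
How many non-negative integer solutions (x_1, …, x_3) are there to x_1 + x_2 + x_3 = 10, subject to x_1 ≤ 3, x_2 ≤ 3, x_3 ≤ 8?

Without the upper bounds there are C(12,2) = 66 ways to split 10 among 3 variables.
Subtract solutions that violate a single cap (substitute x_i' = x_i − (cap_i+1)): x_1 ≥ 4 gives C(8,2) = 28; x_2 ≥ 4 gives C(8,2) = 28; x_3 ≥ 9 gives C(3,2) = 3. Together 59.
Add back pairs where two caps are both exceeded: 6 + 0 + 0 = 6.
By inclusion–exclusion the count is 66 − 59 + 6 = 13.

13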